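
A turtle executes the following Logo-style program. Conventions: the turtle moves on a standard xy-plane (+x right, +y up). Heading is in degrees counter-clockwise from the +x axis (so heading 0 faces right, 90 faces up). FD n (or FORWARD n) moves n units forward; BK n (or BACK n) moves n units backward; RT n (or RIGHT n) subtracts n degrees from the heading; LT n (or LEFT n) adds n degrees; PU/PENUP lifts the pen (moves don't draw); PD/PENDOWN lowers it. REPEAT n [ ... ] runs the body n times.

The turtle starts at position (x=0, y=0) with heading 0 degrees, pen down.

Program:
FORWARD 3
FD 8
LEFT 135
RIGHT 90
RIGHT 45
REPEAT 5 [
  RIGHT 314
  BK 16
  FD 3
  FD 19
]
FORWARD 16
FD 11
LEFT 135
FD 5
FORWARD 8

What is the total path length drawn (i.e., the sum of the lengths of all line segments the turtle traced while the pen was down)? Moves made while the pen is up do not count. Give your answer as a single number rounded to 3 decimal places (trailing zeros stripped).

Answer: 241

Derivation:
Executing turtle program step by step:
Start: pos=(0,0), heading=0, pen down
FD 3: (0,0) -> (3,0) [heading=0, draw]
FD 8: (3,0) -> (11,0) [heading=0, draw]
LT 135: heading 0 -> 135
RT 90: heading 135 -> 45
RT 45: heading 45 -> 0
REPEAT 5 [
  -- iteration 1/5 --
  RT 314: heading 0 -> 46
  BK 16: (11,0) -> (-0.115,-11.509) [heading=46, draw]
  FD 3: (-0.115,-11.509) -> (1.969,-9.351) [heading=46, draw]
  FD 19: (1.969,-9.351) -> (15.168,4.316) [heading=46, draw]
  -- iteration 2/5 --
  RT 314: heading 46 -> 92
  BK 16: (15.168,4.316) -> (15.726,-11.674) [heading=92, draw]
  FD 3: (15.726,-11.674) -> (15.622,-8.676) [heading=92, draw]
  FD 19: (15.622,-8.676) -> (14.959,10.312) [heading=92, draw]
  -- iteration 3/5 --
  RT 314: heading 92 -> 138
  BK 16: (14.959,10.312) -> (26.849,-0.394) [heading=138, draw]
  FD 3: (26.849,-0.394) -> (24.619,1.614) [heading=138, draw]
  FD 19: (24.619,1.614) -> (10.5,14.327) [heading=138, draw]
  -- iteration 4/5 --
  RT 314: heading 138 -> 184
  BK 16: (10.5,14.327) -> (26.461,15.443) [heading=184, draw]
  FD 3: (26.461,15.443) -> (23.468,15.234) [heading=184, draw]
  FD 19: (23.468,15.234) -> (4.514,13.909) [heading=184, draw]
  -- iteration 5/5 --
  RT 314: heading 184 -> 230
  BK 16: (4.514,13.909) -> (14.799,26.165) [heading=230, draw]
  FD 3: (14.799,26.165) -> (12.871,23.867) [heading=230, draw]
  FD 19: (12.871,23.867) -> (0.658,9.312) [heading=230, draw]
]
FD 16: (0.658,9.312) -> (-9.627,-2.944) [heading=230, draw]
FD 11: (-9.627,-2.944) -> (-16.698,-11.371) [heading=230, draw]
LT 135: heading 230 -> 5
FD 5: (-16.698,-11.371) -> (-11.717,-10.935) [heading=5, draw]
FD 8: (-11.717,-10.935) -> (-3.747,-10.238) [heading=5, draw]
Final: pos=(-3.747,-10.238), heading=5, 21 segment(s) drawn

Segment lengths:
  seg 1: (0,0) -> (3,0), length = 3
  seg 2: (3,0) -> (11,0), length = 8
  seg 3: (11,0) -> (-0.115,-11.509), length = 16
  seg 4: (-0.115,-11.509) -> (1.969,-9.351), length = 3
  seg 5: (1.969,-9.351) -> (15.168,4.316), length = 19
  seg 6: (15.168,4.316) -> (15.726,-11.674), length = 16
  seg 7: (15.726,-11.674) -> (15.622,-8.676), length = 3
  seg 8: (15.622,-8.676) -> (14.959,10.312), length = 19
  seg 9: (14.959,10.312) -> (26.849,-0.394), length = 16
  seg 10: (26.849,-0.394) -> (24.619,1.614), length = 3
  seg 11: (24.619,1.614) -> (10.5,14.327), length = 19
  seg 12: (10.5,14.327) -> (26.461,15.443), length = 16
  seg 13: (26.461,15.443) -> (23.468,15.234), length = 3
  seg 14: (23.468,15.234) -> (4.514,13.909), length = 19
  seg 15: (4.514,13.909) -> (14.799,26.165), length = 16
  seg 16: (14.799,26.165) -> (12.871,23.867), length = 3
  seg 17: (12.871,23.867) -> (0.658,9.312), length = 19
  seg 18: (0.658,9.312) -> (-9.627,-2.944), length = 16
  seg 19: (-9.627,-2.944) -> (-16.698,-11.371), length = 11
  seg 20: (-16.698,-11.371) -> (-11.717,-10.935), length = 5
  seg 21: (-11.717,-10.935) -> (-3.747,-10.238), length = 8
Total = 241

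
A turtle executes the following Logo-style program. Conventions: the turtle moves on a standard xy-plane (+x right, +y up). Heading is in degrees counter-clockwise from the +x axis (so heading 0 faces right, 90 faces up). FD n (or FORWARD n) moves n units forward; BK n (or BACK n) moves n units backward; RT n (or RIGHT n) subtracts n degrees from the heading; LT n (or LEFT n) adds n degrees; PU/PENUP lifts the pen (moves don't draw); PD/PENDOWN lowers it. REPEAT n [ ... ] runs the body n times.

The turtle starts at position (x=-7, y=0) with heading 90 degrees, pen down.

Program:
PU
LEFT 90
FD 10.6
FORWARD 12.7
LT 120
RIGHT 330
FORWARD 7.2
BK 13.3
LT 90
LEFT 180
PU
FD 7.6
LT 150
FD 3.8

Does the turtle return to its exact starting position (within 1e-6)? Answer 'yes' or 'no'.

Executing turtle program step by step:
Start: pos=(-7,0), heading=90, pen down
PU: pen up
LT 90: heading 90 -> 180
FD 10.6: (-7,0) -> (-17.6,0) [heading=180, move]
FD 12.7: (-17.6,0) -> (-30.3,0) [heading=180, move]
LT 120: heading 180 -> 300
RT 330: heading 300 -> 330
FD 7.2: (-30.3,0) -> (-24.065,-3.6) [heading=330, move]
BK 13.3: (-24.065,-3.6) -> (-35.583,3.05) [heading=330, move]
LT 90: heading 330 -> 60
LT 180: heading 60 -> 240
PU: pen up
FD 7.6: (-35.583,3.05) -> (-39.383,-3.532) [heading=240, move]
LT 150: heading 240 -> 30
FD 3.8: (-39.383,-3.532) -> (-36.092,-1.632) [heading=30, move]
Final: pos=(-36.092,-1.632), heading=30, 0 segment(s) drawn

Start position: (-7, 0)
Final position: (-36.092, -1.632)
Distance = 29.138; >= 1e-6 -> NOT closed

Answer: no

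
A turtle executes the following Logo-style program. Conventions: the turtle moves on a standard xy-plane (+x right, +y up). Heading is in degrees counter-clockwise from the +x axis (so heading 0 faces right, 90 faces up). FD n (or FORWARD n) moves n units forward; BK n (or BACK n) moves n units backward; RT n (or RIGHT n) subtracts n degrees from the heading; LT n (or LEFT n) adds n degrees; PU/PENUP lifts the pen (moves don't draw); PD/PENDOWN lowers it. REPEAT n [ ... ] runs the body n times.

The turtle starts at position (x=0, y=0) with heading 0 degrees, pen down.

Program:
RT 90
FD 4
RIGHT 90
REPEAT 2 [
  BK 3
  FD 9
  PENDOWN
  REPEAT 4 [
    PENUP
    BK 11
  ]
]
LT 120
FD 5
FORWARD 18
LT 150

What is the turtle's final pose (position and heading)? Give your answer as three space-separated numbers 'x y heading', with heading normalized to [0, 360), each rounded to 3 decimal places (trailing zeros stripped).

Executing turtle program step by step:
Start: pos=(0,0), heading=0, pen down
RT 90: heading 0 -> 270
FD 4: (0,0) -> (0,-4) [heading=270, draw]
RT 90: heading 270 -> 180
REPEAT 2 [
  -- iteration 1/2 --
  BK 3: (0,-4) -> (3,-4) [heading=180, draw]
  FD 9: (3,-4) -> (-6,-4) [heading=180, draw]
  PD: pen down
  REPEAT 4 [
    -- iteration 1/4 --
    PU: pen up
    BK 11: (-6,-4) -> (5,-4) [heading=180, move]
    -- iteration 2/4 --
    PU: pen up
    BK 11: (5,-4) -> (16,-4) [heading=180, move]
    -- iteration 3/4 --
    PU: pen up
    BK 11: (16,-4) -> (27,-4) [heading=180, move]
    -- iteration 4/4 --
    PU: pen up
    BK 11: (27,-4) -> (38,-4) [heading=180, move]
  ]
  -- iteration 2/2 --
  BK 3: (38,-4) -> (41,-4) [heading=180, move]
  FD 9: (41,-4) -> (32,-4) [heading=180, move]
  PD: pen down
  REPEAT 4 [
    -- iteration 1/4 --
    PU: pen up
    BK 11: (32,-4) -> (43,-4) [heading=180, move]
    -- iteration 2/4 --
    PU: pen up
    BK 11: (43,-4) -> (54,-4) [heading=180, move]
    -- iteration 3/4 --
    PU: pen up
    BK 11: (54,-4) -> (65,-4) [heading=180, move]
    -- iteration 4/4 --
    PU: pen up
    BK 11: (65,-4) -> (76,-4) [heading=180, move]
  ]
]
LT 120: heading 180 -> 300
FD 5: (76,-4) -> (78.5,-8.33) [heading=300, move]
FD 18: (78.5,-8.33) -> (87.5,-23.919) [heading=300, move]
LT 150: heading 300 -> 90
Final: pos=(87.5,-23.919), heading=90, 3 segment(s) drawn

Answer: 87.5 -23.919 90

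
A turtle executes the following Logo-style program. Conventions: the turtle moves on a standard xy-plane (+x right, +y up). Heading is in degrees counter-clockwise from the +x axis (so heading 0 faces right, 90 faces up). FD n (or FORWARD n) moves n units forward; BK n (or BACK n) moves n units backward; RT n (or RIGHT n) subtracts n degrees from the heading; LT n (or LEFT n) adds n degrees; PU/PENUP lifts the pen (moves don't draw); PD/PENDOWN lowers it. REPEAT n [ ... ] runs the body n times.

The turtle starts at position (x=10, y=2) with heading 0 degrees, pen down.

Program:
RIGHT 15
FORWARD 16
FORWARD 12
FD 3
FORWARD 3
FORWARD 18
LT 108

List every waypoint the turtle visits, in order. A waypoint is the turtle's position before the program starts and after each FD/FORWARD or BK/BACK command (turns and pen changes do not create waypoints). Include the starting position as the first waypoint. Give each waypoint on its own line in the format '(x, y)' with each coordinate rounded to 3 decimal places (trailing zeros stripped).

Executing turtle program step by step:
Start: pos=(10,2), heading=0, pen down
RT 15: heading 0 -> 345
FD 16: (10,2) -> (25.455,-2.141) [heading=345, draw]
FD 12: (25.455,-2.141) -> (37.046,-5.247) [heading=345, draw]
FD 3: (37.046,-5.247) -> (39.944,-6.023) [heading=345, draw]
FD 3: (39.944,-6.023) -> (42.841,-6.8) [heading=345, draw]
FD 18: (42.841,-6.8) -> (60.228,-11.459) [heading=345, draw]
LT 108: heading 345 -> 93
Final: pos=(60.228,-11.459), heading=93, 5 segment(s) drawn
Waypoints (6 total):
(10, 2)
(25.455, -2.141)
(37.046, -5.247)
(39.944, -6.023)
(42.841, -6.8)
(60.228, -11.459)

Answer: (10, 2)
(25.455, -2.141)
(37.046, -5.247)
(39.944, -6.023)
(42.841, -6.8)
(60.228, -11.459)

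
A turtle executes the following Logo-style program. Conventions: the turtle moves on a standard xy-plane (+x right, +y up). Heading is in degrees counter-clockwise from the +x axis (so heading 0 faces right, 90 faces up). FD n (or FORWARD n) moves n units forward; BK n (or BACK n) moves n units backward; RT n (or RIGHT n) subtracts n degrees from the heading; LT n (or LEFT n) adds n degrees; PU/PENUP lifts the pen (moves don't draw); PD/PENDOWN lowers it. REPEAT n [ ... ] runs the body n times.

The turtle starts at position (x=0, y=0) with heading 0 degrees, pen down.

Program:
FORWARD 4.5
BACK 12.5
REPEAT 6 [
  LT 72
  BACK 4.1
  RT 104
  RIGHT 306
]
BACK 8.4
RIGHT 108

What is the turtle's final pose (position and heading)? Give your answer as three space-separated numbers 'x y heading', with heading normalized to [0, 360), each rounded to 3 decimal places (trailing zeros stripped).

Executing turtle program step by step:
Start: pos=(0,0), heading=0, pen down
FD 4.5: (0,0) -> (4.5,0) [heading=0, draw]
BK 12.5: (4.5,0) -> (-8,0) [heading=0, draw]
REPEAT 6 [
  -- iteration 1/6 --
  LT 72: heading 0 -> 72
  BK 4.1: (-8,0) -> (-9.267,-3.899) [heading=72, draw]
  RT 104: heading 72 -> 328
  RT 306: heading 328 -> 22
  -- iteration 2/6 --
  LT 72: heading 22 -> 94
  BK 4.1: (-9.267,-3.899) -> (-8.981,-7.989) [heading=94, draw]
  RT 104: heading 94 -> 350
  RT 306: heading 350 -> 44
  -- iteration 3/6 --
  LT 72: heading 44 -> 116
  BK 4.1: (-8.981,-7.989) -> (-7.184,-11.674) [heading=116, draw]
  RT 104: heading 116 -> 12
  RT 306: heading 12 -> 66
  -- iteration 4/6 --
  LT 72: heading 66 -> 138
  BK 4.1: (-7.184,-11.674) -> (-4.137,-14.418) [heading=138, draw]
  RT 104: heading 138 -> 34
  RT 306: heading 34 -> 88
  -- iteration 5/6 --
  LT 72: heading 88 -> 160
  BK 4.1: (-4.137,-14.418) -> (-0.284,-15.82) [heading=160, draw]
  RT 104: heading 160 -> 56
  RT 306: heading 56 -> 110
  -- iteration 6/6 --
  LT 72: heading 110 -> 182
  BK 4.1: (-0.284,-15.82) -> (3.813,-15.677) [heading=182, draw]
  RT 104: heading 182 -> 78
  RT 306: heading 78 -> 132
]
BK 8.4: (3.813,-15.677) -> (9.434,-21.919) [heading=132, draw]
RT 108: heading 132 -> 24
Final: pos=(9.434,-21.919), heading=24, 9 segment(s) drawn

Answer: 9.434 -21.919 24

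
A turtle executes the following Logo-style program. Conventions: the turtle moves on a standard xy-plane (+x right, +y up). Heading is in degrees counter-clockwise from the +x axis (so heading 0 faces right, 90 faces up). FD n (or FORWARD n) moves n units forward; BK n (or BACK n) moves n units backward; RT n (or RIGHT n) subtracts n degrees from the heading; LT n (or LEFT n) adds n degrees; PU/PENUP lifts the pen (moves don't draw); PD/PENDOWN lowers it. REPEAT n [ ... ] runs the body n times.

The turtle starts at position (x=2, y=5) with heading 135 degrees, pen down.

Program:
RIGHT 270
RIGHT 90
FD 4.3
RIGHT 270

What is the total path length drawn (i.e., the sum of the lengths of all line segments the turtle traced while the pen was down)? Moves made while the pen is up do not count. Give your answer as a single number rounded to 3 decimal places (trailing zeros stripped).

Executing turtle program step by step:
Start: pos=(2,5), heading=135, pen down
RT 270: heading 135 -> 225
RT 90: heading 225 -> 135
FD 4.3: (2,5) -> (-1.041,8.041) [heading=135, draw]
RT 270: heading 135 -> 225
Final: pos=(-1.041,8.041), heading=225, 1 segment(s) drawn

Segment lengths:
  seg 1: (2,5) -> (-1.041,8.041), length = 4.3
Total = 4.3

Answer: 4.3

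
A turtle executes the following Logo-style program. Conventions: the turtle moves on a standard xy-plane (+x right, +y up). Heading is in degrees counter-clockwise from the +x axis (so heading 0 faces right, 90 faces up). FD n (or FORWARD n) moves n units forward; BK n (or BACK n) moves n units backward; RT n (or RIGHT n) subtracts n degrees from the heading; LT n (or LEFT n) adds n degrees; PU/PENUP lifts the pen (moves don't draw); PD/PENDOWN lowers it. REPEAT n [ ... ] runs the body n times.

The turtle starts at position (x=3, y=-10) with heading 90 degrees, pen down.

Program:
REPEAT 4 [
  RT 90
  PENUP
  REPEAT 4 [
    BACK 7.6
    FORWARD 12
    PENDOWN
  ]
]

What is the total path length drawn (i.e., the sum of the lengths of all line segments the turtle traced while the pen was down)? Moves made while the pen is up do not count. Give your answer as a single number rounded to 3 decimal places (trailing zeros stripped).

Executing turtle program step by step:
Start: pos=(3,-10), heading=90, pen down
REPEAT 4 [
  -- iteration 1/4 --
  RT 90: heading 90 -> 0
  PU: pen up
  REPEAT 4 [
    -- iteration 1/4 --
    BK 7.6: (3,-10) -> (-4.6,-10) [heading=0, move]
    FD 12: (-4.6,-10) -> (7.4,-10) [heading=0, move]
    PD: pen down
    -- iteration 2/4 --
    BK 7.6: (7.4,-10) -> (-0.2,-10) [heading=0, draw]
    FD 12: (-0.2,-10) -> (11.8,-10) [heading=0, draw]
    PD: pen down
    -- iteration 3/4 --
    BK 7.6: (11.8,-10) -> (4.2,-10) [heading=0, draw]
    FD 12: (4.2,-10) -> (16.2,-10) [heading=0, draw]
    PD: pen down
    -- iteration 4/4 --
    BK 7.6: (16.2,-10) -> (8.6,-10) [heading=0, draw]
    FD 12: (8.6,-10) -> (20.6,-10) [heading=0, draw]
    PD: pen down
  ]
  -- iteration 2/4 --
  RT 90: heading 0 -> 270
  PU: pen up
  REPEAT 4 [
    -- iteration 1/4 --
    BK 7.6: (20.6,-10) -> (20.6,-2.4) [heading=270, move]
    FD 12: (20.6,-2.4) -> (20.6,-14.4) [heading=270, move]
    PD: pen down
    -- iteration 2/4 --
    BK 7.6: (20.6,-14.4) -> (20.6,-6.8) [heading=270, draw]
    FD 12: (20.6,-6.8) -> (20.6,-18.8) [heading=270, draw]
    PD: pen down
    -- iteration 3/4 --
    BK 7.6: (20.6,-18.8) -> (20.6,-11.2) [heading=270, draw]
    FD 12: (20.6,-11.2) -> (20.6,-23.2) [heading=270, draw]
    PD: pen down
    -- iteration 4/4 --
    BK 7.6: (20.6,-23.2) -> (20.6,-15.6) [heading=270, draw]
    FD 12: (20.6,-15.6) -> (20.6,-27.6) [heading=270, draw]
    PD: pen down
  ]
  -- iteration 3/4 --
  RT 90: heading 270 -> 180
  PU: pen up
  REPEAT 4 [
    -- iteration 1/4 --
    BK 7.6: (20.6,-27.6) -> (28.2,-27.6) [heading=180, move]
    FD 12: (28.2,-27.6) -> (16.2,-27.6) [heading=180, move]
    PD: pen down
    -- iteration 2/4 --
    BK 7.6: (16.2,-27.6) -> (23.8,-27.6) [heading=180, draw]
    FD 12: (23.8,-27.6) -> (11.8,-27.6) [heading=180, draw]
    PD: pen down
    -- iteration 3/4 --
    BK 7.6: (11.8,-27.6) -> (19.4,-27.6) [heading=180, draw]
    FD 12: (19.4,-27.6) -> (7.4,-27.6) [heading=180, draw]
    PD: pen down
    -- iteration 4/4 --
    BK 7.6: (7.4,-27.6) -> (15,-27.6) [heading=180, draw]
    FD 12: (15,-27.6) -> (3,-27.6) [heading=180, draw]
    PD: pen down
  ]
  -- iteration 4/4 --
  RT 90: heading 180 -> 90
  PU: pen up
  REPEAT 4 [
    -- iteration 1/4 --
    BK 7.6: (3,-27.6) -> (3,-35.2) [heading=90, move]
    FD 12: (3,-35.2) -> (3,-23.2) [heading=90, move]
    PD: pen down
    -- iteration 2/4 --
    BK 7.6: (3,-23.2) -> (3,-30.8) [heading=90, draw]
    FD 12: (3,-30.8) -> (3,-18.8) [heading=90, draw]
    PD: pen down
    -- iteration 3/4 --
    BK 7.6: (3,-18.8) -> (3,-26.4) [heading=90, draw]
    FD 12: (3,-26.4) -> (3,-14.4) [heading=90, draw]
    PD: pen down
    -- iteration 4/4 --
    BK 7.6: (3,-14.4) -> (3,-22) [heading=90, draw]
    FD 12: (3,-22) -> (3,-10) [heading=90, draw]
    PD: pen down
  ]
]
Final: pos=(3,-10), heading=90, 24 segment(s) drawn

Segment lengths:
  seg 1: (7.4,-10) -> (-0.2,-10), length = 7.6
  seg 2: (-0.2,-10) -> (11.8,-10), length = 12
  seg 3: (11.8,-10) -> (4.2,-10), length = 7.6
  seg 4: (4.2,-10) -> (16.2,-10), length = 12
  seg 5: (16.2,-10) -> (8.6,-10), length = 7.6
  seg 6: (8.6,-10) -> (20.6,-10), length = 12
  seg 7: (20.6,-14.4) -> (20.6,-6.8), length = 7.6
  seg 8: (20.6,-6.8) -> (20.6,-18.8), length = 12
  seg 9: (20.6,-18.8) -> (20.6,-11.2), length = 7.6
  seg 10: (20.6,-11.2) -> (20.6,-23.2), length = 12
  seg 11: (20.6,-23.2) -> (20.6,-15.6), length = 7.6
  seg 12: (20.6,-15.6) -> (20.6,-27.6), length = 12
  seg 13: (16.2,-27.6) -> (23.8,-27.6), length = 7.6
  seg 14: (23.8,-27.6) -> (11.8,-27.6), length = 12
  seg 15: (11.8,-27.6) -> (19.4,-27.6), length = 7.6
  seg 16: (19.4,-27.6) -> (7.4,-27.6), length = 12
  seg 17: (7.4,-27.6) -> (15,-27.6), length = 7.6
  seg 18: (15,-27.6) -> (3,-27.6), length = 12
  seg 19: (3,-23.2) -> (3,-30.8), length = 7.6
  seg 20: (3,-30.8) -> (3,-18.8), length = 12
  seg 21: (3,-18.8) -> (3,-26.4), length = 7.6
  seg 22: (3,-26.4) -> (3,-14.4), length = 12
  seg 23: (3,-14.4) -> (3,-22), length = 7.6
  seg 24: (3,-22) -> (3,-10), length = 12
Total = 235.2

Answer: 235.2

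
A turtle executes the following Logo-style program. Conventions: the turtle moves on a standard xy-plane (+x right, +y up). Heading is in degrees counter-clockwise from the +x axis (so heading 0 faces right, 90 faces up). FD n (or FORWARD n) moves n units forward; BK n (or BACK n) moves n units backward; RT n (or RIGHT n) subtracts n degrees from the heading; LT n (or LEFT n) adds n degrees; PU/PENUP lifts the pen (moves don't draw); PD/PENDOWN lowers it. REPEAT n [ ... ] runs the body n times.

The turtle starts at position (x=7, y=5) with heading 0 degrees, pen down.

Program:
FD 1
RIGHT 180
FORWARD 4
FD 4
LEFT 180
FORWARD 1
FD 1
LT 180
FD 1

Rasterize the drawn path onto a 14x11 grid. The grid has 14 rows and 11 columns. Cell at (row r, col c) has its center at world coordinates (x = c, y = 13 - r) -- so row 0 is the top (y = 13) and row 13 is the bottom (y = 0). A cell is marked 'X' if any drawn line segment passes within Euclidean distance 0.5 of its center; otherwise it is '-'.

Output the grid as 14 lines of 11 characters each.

Answer: -----------
-----------
-----------
-----------
-----------
-----------
-----------
-----------
XXXXXXXXX--
-----------
-----------
-----------
-----------
-----------

Derivation:
Segment 0: (7,5) -> (8,5)
Segment 1: (8,5) -> (4,5)
Segment 2: (4,5) -> (0,5)
Segment 3: (0,5) -> (1,5)
Segment 4: (1,5) -> (2,5)
Segment 5: (2,5) -> (1,5)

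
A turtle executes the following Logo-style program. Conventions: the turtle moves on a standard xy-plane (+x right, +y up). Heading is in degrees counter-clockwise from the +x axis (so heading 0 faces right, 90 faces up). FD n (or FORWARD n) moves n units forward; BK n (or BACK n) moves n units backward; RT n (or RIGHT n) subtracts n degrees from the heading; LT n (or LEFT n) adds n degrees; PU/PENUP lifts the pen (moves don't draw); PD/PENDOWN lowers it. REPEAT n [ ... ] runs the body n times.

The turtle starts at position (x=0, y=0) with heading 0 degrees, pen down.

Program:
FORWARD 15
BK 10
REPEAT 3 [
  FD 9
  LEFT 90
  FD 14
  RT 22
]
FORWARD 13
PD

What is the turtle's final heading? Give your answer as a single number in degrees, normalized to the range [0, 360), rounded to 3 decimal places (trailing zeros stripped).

Executing turtle program step by step:
Start: pos=(0,0), heading=0, pen down
FD 15: (0,0) -> (15,0) [heading=0, draw]
BK 10: (15,0) -> (5,0) [heading=0, draw]
REPEAT 3 [
  -- iteration 1/3 --
  FD 9: (5,0) -> (14,0) [heading=0, draw]
  LT 90: heading 0 -> 90
  FD 14: (14,0) -> (14,14) [heading=90, draw]
  RT 22: heading 90 -> 68
  -- iteration 2/3 --
  FD 9: (14,14) -> (17.371,22.345) [heading=68, draw]
  LT 90: heading 68 -> 158
  FD 14: (17.371,22.345) -> (4.391,27.589) [heading=158, draw]
  RT 22: heading 158 -> 136
  -- iteration 3/3 --
  FD 9: (4.391,27.589) -> (-2.083,33.841) [heading=136, draw]
  LT 90: heading 136 -> 226
  FD 14: (-2.083,33.841) -> (-11.808,23.77) [heading=226, draw]
  RT 22: heading 226 -> 204
]
FD 13: (-11.808,23.77) -> (-23.684,18.483) [heading=204, draw]
PD: pen down
Final: pos=(-23.684,18.483), heading=204, 9 segment(s) drawn

Answer: 204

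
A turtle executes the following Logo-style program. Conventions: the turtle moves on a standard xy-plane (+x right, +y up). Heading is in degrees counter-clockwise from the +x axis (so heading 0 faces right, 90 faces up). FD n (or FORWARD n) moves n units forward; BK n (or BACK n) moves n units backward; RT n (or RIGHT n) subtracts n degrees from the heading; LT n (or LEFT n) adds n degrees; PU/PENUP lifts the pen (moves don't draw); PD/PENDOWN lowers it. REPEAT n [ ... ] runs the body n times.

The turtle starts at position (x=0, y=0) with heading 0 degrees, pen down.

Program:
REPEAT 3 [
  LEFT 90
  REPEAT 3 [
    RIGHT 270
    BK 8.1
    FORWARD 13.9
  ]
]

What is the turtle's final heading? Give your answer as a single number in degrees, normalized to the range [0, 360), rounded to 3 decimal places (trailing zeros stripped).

Executing turtle program step by step:
Start: pos=(0,0), heading=0, pen down
REPEAT 3 [
  -- iteration 1/3 --
  LT 90: heading 0 -> 90
  REPEAT 3 [
    -- iteration 1/3 --
    RT 270: heading 90 -> 180
    BK 8.1: (0,0) -> (8.1,0) [heading=180, draw]
    FD 13.9: (8.1,0) -> (-5.8,0) [heading=180, draw]
    -- iteration 2/3 --
    RT 270: heading 180 -> 270
    BK 8.1: (-5.8,0) -> (-5.8,8.1) [heading=270, draw]
    FD 13.9: (-5.8,8.1) -> (-5.8,-5.8) [heading=270, draw]
    -- iteration 3/3 --
    RT 270: heading 270 -> 0
    BK 8.1: (-5.8,-5.8) -> (-13.9,-5.8) [heading=0, draw]
    FD 13.9: (-13.9,-5.8) -> (0,-5.8) [heading=0, draw]
  ]
  -- iteration 2/3 --
  LT 90: heading 0 -> 90
  REPEAT 3 [
    -- iteration 1/3 --
    RT 270: heading 90 -> 180
    BK 8.1: (0,-5.8) -> (8.1,-5.8) [heading=180, draw]
    FD 13.9: (8.1,-5.8) -> (-5.8,-5.8) [heading=180, draw]
    -- iteration 2/3 --
    RT 270: heading 180 -> 270
    BK 8.1: (-5.8,-5.8) -> (-5.8,2.3) [heading=270, draw]
    FD 13.9: (-5.8,2.3) -> (-5.8,-11.6) [heading=270, draw]
    -- iteration 3/3 --
    RT 270: heading 270 -> 0
    BK 8.1: (-5.8,-11.6) -> (-13.9,-11.6) [heading=0, draw]
    FD 13.9: (-13.9,-11.6) -> (0,-11.6) [heading=0, draw]
  ]
  -- iteration 3/3 --
  LT 90: heading 0 -> 90
  REPEAT 3 [
    -- iteration 1/3 --
    RT 270: heading 90 -> 180
    BK 8.1: (0,-11.6) -> (8.1,-11.6) [heading=180, draw]
    FD 13.9: (8.1,-11.6) -> (-5.8,-11.6) [heading=180, draw]
    -- iteration 2/3 --
    RT 270: heading 180 -> 270
    BK 8.1: (-5.8,-11.6) -> (-5.8,-3.5) [heading=270, draw]
    FD 13.9: (-5.8,-3.5) -> (-5.8,-17.4) [heading=270, draw]
    -- iteration 3/3 --
    RT 270: heading 270 -> 0
    BK 8.1: (-5.8,-17.4) -> (-13.9,-17.4) [heading=0, draw]
    FD 13.9: (-13.9,-17.4) -> (0,-17.4) [heading=0, draw]
  ]
]
Final: pos=(0,-17.4), heading=0, 18 segment(s) drawn

Answer: 0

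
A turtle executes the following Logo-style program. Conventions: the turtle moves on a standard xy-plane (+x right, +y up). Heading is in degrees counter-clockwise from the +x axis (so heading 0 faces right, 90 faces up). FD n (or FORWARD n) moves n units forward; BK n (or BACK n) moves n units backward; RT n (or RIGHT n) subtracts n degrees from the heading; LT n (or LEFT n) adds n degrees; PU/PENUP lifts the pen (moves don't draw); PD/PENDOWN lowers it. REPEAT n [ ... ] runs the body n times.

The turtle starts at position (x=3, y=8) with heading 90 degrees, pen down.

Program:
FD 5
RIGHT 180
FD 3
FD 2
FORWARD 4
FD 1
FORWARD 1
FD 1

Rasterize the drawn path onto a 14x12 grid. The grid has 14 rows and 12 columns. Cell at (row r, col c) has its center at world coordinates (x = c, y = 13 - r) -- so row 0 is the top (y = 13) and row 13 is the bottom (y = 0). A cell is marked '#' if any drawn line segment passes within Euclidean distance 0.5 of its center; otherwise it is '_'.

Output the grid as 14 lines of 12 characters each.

Segment 0: (3,8) -> (3,13)
Segment 1: (3,13) -> (3,10)
Segment 2: (3,10) -> (3,8)
Segment 3: (3,8) -> (3,4)
Segment 4: (3,4) -> (3,3)
Segment 5: (3,3) -> (3,2)
Segment 6: (3,2) -> (3,1)

Answer: ___#________
___#________
___#________
___#________
___#________
___#________
___#________
___#________
___#________
___#________
___#________
___#________
___#________
____________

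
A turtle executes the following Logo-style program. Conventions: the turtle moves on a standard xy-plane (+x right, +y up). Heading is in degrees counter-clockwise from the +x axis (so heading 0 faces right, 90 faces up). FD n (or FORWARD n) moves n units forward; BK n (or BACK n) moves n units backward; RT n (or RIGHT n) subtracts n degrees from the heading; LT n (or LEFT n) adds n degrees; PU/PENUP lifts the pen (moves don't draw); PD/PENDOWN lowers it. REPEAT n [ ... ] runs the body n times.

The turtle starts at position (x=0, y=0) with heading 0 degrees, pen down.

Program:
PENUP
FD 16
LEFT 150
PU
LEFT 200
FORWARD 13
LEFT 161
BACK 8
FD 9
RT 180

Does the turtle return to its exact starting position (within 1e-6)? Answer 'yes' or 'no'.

Answer: no

Derivation:
Executing turtle program step by step:
Start: pos=(0,0), heading=0, pen down
PU: pen up
FD 16: (0,0) -> (16,0) [heading=0, move]
LT 150: heading 0 -> 150
PU: pen up
LT 200: heading 150 -> 350
FD 13: (16,0) -> (28.803,-2.257) [heading=350, move]
LT 161: heading 350 -> 151
BK 8: (28.803,-2.257) -> (35.799,-6.136) [heading=151, move]
FD 9: (35.799,-6.136) -> (27.928,-1.773) [heading=151, move]
RT 180: heading 151 -> 331
Final: pos=(27.928,-1.773), heading=331, 0 segment(s) drawn

Start position: (0, 0)
Final position: (27.928, -1.773)
Distance = 27.984; >= 1e-6 -> NOT closed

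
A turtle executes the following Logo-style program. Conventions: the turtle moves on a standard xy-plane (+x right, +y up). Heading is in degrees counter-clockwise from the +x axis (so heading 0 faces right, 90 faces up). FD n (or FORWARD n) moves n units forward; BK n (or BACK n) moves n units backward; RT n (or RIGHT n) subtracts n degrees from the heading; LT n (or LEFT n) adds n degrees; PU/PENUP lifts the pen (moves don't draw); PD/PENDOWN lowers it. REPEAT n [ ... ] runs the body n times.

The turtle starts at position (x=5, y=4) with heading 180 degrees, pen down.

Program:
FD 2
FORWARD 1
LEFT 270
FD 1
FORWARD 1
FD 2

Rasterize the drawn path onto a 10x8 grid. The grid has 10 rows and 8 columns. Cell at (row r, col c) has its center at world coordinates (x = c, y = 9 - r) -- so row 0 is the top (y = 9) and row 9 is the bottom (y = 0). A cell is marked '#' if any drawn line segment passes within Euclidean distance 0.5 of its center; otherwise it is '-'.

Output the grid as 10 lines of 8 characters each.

Answer: --------
--#-----
--#-----
--#-----
--#-----
--####--
--------
--------
--------
--------

Derivation:
Segment 0: (5,4) -> (3,4)
Segment 1: (3,4) -> (2,4)
Segment 2: (2,4) -> (2,5)
Segment 3: (2,5) -> (2,6)
Segment 4: (2,6) -> (2,8)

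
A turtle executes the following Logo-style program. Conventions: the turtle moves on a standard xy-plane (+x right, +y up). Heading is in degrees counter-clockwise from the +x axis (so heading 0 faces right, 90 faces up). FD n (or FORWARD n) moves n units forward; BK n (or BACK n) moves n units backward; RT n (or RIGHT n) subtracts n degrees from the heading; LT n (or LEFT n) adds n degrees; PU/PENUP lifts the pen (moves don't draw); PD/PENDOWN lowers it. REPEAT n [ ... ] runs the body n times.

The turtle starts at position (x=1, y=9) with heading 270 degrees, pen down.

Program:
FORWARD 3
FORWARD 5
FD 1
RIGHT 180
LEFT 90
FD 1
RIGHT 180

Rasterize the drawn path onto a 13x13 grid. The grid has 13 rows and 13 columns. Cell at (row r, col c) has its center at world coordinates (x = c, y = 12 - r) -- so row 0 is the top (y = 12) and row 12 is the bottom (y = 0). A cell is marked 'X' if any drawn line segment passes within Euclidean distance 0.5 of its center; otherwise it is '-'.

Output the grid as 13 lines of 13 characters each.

Answer: -------------
-------------
-------------
-X-----------
-X-----------
-X-----------
-X-----------
-X-----------
-X-----------
-X-----------
-X-----------
-X-----------
XX-----------

Derivation:
Segment 0: (1,9) -> (1,6)
Segment 1: (1,6) -> (1,1)
Segment 2: (1,1) -> (1,0)
Segment 3: (1,0) -> (-0,0)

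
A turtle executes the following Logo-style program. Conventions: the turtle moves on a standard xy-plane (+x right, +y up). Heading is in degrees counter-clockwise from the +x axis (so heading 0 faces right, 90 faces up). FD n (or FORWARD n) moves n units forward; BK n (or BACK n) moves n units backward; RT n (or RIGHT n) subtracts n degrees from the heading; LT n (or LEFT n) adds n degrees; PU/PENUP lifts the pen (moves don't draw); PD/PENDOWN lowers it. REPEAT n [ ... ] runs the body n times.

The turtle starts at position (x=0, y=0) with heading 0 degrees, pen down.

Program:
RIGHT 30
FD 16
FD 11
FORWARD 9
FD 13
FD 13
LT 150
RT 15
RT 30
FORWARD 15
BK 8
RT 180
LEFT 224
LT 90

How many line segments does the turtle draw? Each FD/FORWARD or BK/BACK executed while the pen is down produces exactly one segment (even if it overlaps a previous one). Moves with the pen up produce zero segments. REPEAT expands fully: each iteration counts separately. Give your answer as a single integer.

Executing turtle program step by step:
Start: pos=(0,0), heading=0, pen down
RT 30: heading 0 -> 330
FD 16: (0,0) -> (13.856,-8) [heading=330, draw]
FD 11: (13.856,-8) -> (23.383,-13.5) [heading=330, draw]
FD 9: (23.383,-13.5) -> (31.177,-18) [heading=330, draw]
FD 13: (31.177,-18) -> (42.435,-24.5) [heading=330, draw]
FD 13: (42.435,-24.5) -> (53.694,-31) [heading=330, draw]
LT 150: heading 330 -> 120
RT 15: heading 120 -> 105
RT 30: heading 105 -> 75
FD 15: (53.694,-31) -> (57.576,-16.511) [heading=75, draw]
BK 8: (57.576,-16.511) -> (55.505,-24.239) [heading=75, draw]
RT 180: heading 75 -> 255
LT 224: heading 255 -> 119
LT 90: heading 119 -> 209
Final: pos=(55.505,-24.239), heading=209, 7 segment(s) drawn
Segments drawn: 7

Answer: 7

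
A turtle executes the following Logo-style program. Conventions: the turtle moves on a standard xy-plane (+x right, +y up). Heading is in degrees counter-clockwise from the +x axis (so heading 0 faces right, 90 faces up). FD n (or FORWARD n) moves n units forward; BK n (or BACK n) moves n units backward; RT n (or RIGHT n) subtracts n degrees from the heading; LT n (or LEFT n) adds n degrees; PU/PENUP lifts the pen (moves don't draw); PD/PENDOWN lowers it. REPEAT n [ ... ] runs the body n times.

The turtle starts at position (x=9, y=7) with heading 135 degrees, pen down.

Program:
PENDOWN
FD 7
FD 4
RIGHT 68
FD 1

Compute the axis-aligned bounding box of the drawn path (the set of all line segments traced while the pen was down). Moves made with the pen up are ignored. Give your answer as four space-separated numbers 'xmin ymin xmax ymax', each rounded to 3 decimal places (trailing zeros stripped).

Executing turtle program step by step:
Start: pos=(9,7), heading=135, pen down
PD: pen down
FD 7: (9,7) -> (4.05,11.95) [heading=135, draw]
FD 4: (4.05,11.95) -> (1.222,14.778) [heading=135, draw]
RT 68: heading 135 -> 67
FD 1: (1.222,14.778) -> (1.613,15.699) [heading=67, draw]
Final: pos=(1.613,15.699), heading=67, 3 segment(s) drawn

Segment endpoints: x in {1.222, 1.613, 4.05, 9}, y in {7, 11.95, 14.778, 15.699}
xmin=1.222, ymin=7, xmax=9, ymax=15.699

Answer: 1.222 7 9 15.699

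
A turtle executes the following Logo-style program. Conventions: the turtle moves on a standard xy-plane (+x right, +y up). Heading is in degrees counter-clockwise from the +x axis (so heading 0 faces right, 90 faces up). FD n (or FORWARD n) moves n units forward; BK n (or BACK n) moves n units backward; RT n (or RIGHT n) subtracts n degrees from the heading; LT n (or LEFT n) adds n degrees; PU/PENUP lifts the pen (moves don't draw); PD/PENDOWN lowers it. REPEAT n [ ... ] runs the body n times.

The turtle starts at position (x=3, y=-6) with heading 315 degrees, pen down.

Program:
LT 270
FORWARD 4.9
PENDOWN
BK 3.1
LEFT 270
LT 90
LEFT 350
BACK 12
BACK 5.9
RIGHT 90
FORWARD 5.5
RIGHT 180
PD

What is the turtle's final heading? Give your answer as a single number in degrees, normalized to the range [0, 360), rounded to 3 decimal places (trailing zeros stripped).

Executing turtle program step by step:
Start: pos=(3,-6), heading=315, pen down
LT 270: heading 315 -> 225
FD 4.9: (3,-6) -> (-0.465,-9.465) [heading=225, draw]
PD: pen down
BK 3.1: (-0.465,-9.465) -> (1.727,-7.273) [heading=225, draw]
LT 270: heading 225 -> 135
LT 90: heading 135 -> 225
LT 350: heading 225 -> 215
BK 12: (1.727,-7.273) -> (11.557,-0.39) [heading=215, draw]
BK 5.9: (11.557,-0.39) -> (16.39,2.994) [heading=215, draw]
RT 90: heading 215 -> 125
FD 5.5: (16.39,2.994) -> (13.235,7.5) [heading=125, draw]
RT 180: heading 125 -> 305
PD: pen down
Final: pos=(13.235,7.5), heading=305, 5 segment(s) drawn

Answer: 305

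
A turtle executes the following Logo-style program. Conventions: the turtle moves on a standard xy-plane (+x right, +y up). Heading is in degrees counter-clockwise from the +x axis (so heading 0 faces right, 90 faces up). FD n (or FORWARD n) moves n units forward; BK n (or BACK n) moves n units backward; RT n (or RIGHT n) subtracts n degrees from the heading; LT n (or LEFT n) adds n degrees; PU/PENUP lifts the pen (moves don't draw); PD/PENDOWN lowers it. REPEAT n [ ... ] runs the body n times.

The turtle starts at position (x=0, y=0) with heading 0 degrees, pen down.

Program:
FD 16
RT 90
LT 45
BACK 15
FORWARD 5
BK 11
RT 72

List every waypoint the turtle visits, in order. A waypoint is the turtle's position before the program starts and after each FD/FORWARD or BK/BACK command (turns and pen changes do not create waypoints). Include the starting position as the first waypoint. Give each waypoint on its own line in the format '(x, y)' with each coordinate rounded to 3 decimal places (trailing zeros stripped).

Answer: (0, 0)
(16, 0)
(5.393, 10.607)
(8.929, 7.071)
(1.151, 14.849)

Derivation:
Executing turtle program step by step:
Start: pos=(0,0), heading=0, pen down
FD 16: (0,0) -> (16,0) [heading=0, draw]
RT 90: heading 0 -> 270
LT 45: heading 270 -> 315
BK 15: (16,0) -> (5.393,10.607) [heading=315, draw]
FD 5: (5.393,10.607) -> (8.929,7.071) [heading=315, draw]
BK 11: (8.929,7.071) -> (1.151,14.849) [heading=315, draw]
RT 72: heading 315 -> 243
Final: pos=(1.151,14.849), heading=243, 4 segment(s) drawn
Waypoints (5 total):
(0, 0)
(16, 0)
(5.393, 10.607)
(8.929, 7.071)
(1.151, 14.849)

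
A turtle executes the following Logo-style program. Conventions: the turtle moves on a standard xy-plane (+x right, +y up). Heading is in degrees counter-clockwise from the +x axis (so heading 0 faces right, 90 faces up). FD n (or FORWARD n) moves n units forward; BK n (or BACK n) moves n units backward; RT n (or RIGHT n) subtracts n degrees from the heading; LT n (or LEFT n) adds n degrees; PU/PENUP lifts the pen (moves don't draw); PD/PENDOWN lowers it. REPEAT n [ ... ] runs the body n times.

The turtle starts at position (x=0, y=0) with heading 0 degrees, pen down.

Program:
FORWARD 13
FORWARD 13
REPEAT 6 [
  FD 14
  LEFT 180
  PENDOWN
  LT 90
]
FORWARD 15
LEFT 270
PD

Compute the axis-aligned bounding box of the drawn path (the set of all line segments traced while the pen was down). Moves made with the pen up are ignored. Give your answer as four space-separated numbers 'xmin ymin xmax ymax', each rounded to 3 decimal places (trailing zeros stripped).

Executing turtle program step by step:
Start: pos=(0,0), heading=0, pen down
FD 13: (0,0) -> (13,0) [heading=0, draw]
FD 13: (13,0) -> (26,0) [heading=0, draw]
REPEAT 6 [
  -- iteration 1/6 --
  FD 14: (26,0) -> (40,0) [heading=0, draw]
  LT 180: heading 0 -> 180
  PD: pen down
  LT 90: heading 180 -> 270
  -- iteration 2/6 --
  FD 14: (40,0) -> (40,-14) [heading=270, draw]
  LT 180: heading 270 -> 90
  PD: pen down
  LT 90: heading 90 -> 180
  -- iteration 3/6 --
  FD 14: (40,-14) -> (26,-14) [heading=180, draw]
  LT 180: heading 180 -> 0
  PD: pen down
  LT 90: heading 0 -> 90
  -- iteration 4/6 --
  FD 14: (26,-14) -> (26,0) [heading=90, draw]
  LT 180: heading 90 -> 270
  PD: pen down
  LT 90: heading 270 -> 0
  -- iteration 5/6 --
  FD 14: (26,0) -> (40,0) [heading=0, draw]
  LT 180: heading 0 -> 180
  PD: pen down
  LT 90: heading 180 -> 270
  -- iteration 6/6 --
  FD 14: (40,0) -> (40,-14) [heading=270, draw]
  LT 180: heading 270 -> 90
  PD: pen down
  LT 90: heading 90 -> 180
]
FD 15: (40,-14) -> (25,-14) [heading=180, draw]
LT 270: heading 180 -> 90
PD: pen down
Final: pos=(25,-14), heading=90, 9 segment(s) drawn

Segment endpoints: x in {0, 13, 25, 26, 26, 40, 40, 40}, y in {-14, -14, -14, -14, 0, 0, 0}
xmin=0, ymin=-14, xmax=40, ymax=0

Answer: 0 -14 40 0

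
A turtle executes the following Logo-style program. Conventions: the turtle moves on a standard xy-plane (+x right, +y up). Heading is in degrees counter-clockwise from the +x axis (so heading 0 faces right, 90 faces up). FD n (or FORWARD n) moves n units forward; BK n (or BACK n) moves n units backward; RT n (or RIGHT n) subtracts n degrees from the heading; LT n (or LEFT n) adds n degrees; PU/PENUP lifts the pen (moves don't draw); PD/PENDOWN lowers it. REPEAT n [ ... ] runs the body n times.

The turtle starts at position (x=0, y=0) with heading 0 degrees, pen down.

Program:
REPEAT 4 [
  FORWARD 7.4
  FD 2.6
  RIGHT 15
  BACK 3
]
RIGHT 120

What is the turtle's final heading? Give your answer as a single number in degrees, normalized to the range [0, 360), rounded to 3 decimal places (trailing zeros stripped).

Executing turtle program step by step:
Start: pos=(0,0), heading=0, pen down
REPEAT 4 [
  -- iteration 1/4 --
  FD 7.4: (0,0) -> (7.4,0) [heading=0, draw]
  FD 2.6: (7.4,0) -> (10,0) [heading=0, draw]
  RT 15: heading 0 -> 345
  BK 3: (10,0) -> (7.102,0.776) [heading=345, draw]
  -- iteration 2/4 --
  FD 7.4: (7.102,0.776) -> (14.25,-1.139) [heading=345, draw]
  FD 2.6: (14.25,-1.139) -> (16.761,-1.812) [heading=345, draw]
  RT 15: heading 345 -> 330
  BK 3: (16.761,-1.812) -> (14.163,-0.312) [heading=330, draw]
  -- iteration 3/4 --
  FD 7.4: (14.163,-0.312) -> (20.572,-4.012) [heading=330, draw]
  FD 2.6: (20.572,-4.012) -> (22.824,-5.312) [heading=330, draw]
  RT 15: heading 330 -> 315
  BK 3: (22.824,-5.312) -> (20.702,-3.19) [heading=315, draw]
  -- iteration 4/4 --
  FD 7.4: (20.702,-3.19) -> (25.935,-8.423) [heading=315, draw]
  FD 2.6: (25.935,-8.423) -> (27.773,-10.261) [heading=315, draw]
  RT 15: heading 315 -> 300
  BK 3: (27.773,-10.261) -> (26.273,-7.663) [heading=300, draw]
]
RT 120: heading 300 -> 180
Final: pos=(26.273,-7.663), heading=180, 12 segment(s) drawn

Answer: 180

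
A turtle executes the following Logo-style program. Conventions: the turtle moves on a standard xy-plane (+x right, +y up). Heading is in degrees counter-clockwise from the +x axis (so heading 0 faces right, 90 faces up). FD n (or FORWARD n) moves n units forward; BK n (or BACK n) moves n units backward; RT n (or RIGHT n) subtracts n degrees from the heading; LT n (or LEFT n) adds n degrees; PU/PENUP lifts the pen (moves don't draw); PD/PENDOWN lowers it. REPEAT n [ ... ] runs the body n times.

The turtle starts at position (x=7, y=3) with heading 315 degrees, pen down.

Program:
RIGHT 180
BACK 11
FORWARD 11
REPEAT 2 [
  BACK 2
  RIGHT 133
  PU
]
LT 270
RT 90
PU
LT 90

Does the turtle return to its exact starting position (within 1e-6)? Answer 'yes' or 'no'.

Executing turtle program step by step:
Start: pos=(7,3), heading=315, pen down
RT 180: heading 315 -> 135
BK 11: (7,3) -> (14.778,-4.778) [heading=135, draw]
FD 11: (14.778,-4.778) -> (7,3) [heading=135, draw]
REPEAT 2 [
  -- iteration 1/2 --
  BK 2: (7,3) -> (8.414,1.586) [heading=135, draw]
  RT 133: heading 135 -> 2
  PU: pen up
  -- iteration 2/2 --
  BK 2: (8.414,1.586) -> (6.415,1.516) [heading=2, move]
  RT 133: heading 2 -> 229
  PU: pen up
]
LT 270: heading 229 -> 139
RT 90: heading 139 -> 49
PU: pen up
LT 90: heading 49 -> 139
Final: pos=(6.415,1.516), heading=139, 3 segment(s) drawn

Start position: (7, 3)
Final position: (6.415, 1.516)
Distance = 1.595; >= 1e-6 -> NOT closed

Answer: no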